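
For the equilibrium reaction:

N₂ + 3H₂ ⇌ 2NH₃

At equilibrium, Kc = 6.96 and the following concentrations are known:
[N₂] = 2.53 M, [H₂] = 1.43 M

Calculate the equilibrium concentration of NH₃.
[NH₃] = 7.1758 M

Kc = ([NH₃]^2) / ([N₂] × [H₂]^3) = 6.96
[NH₃]^2 = Kc · (reactant terms)/(other product terms) = 6.96 · 7.3982 / 1 = 51.492
[NH₃] = (51.492)^(1/2) = 7.1758 M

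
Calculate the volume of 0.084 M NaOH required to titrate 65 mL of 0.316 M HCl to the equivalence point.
V_{base} = 244.5 mL

At equivalence: moles acid = moles base.
moles HCl = 0.316 M × 0.065 L = 0.02054 mol
V_NaOH = 0.02054 mol ÷ 0.084 M = 0.2445 L = 244.5 mL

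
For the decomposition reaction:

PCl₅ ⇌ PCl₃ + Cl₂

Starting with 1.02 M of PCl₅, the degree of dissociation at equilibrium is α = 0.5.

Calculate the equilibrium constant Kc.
K_c = 0.5100

x = α·[A]₀ = 0.5 × 1.02 = 0.51 M dissociated.
At eq: [PCl₅] = 1.02 − 0.51 = 0.51 M; [PCl₃] = [Cl₂] = x = 0.51 M.
Kc = [PCl₃][Cl₂]/[PCl₅] = (0.51)²/0.51 = 0.51.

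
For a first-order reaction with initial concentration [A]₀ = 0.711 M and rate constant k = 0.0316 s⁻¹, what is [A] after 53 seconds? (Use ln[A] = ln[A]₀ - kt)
0.1332 M

ln[A] = ln[A]₀ - k·t = ln(0.711) - (0.0316)·(53) = -0.3411 - 1.6748 = -2.0159
[A] = e^(-2.0159) = 0.1332 M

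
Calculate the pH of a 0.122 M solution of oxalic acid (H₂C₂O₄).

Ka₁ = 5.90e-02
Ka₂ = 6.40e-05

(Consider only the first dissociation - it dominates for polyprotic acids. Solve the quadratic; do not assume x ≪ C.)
pH = 1.22

x² + Ka₁·x − Ka₁·C = 0 with Ka₁ = 5.90e-02, C = 0.122.
x = (−Ka₁ + √(Ka₁² + 4·Ka₁·C))/2 = 6.0323e-02 M, so pH = 1.22.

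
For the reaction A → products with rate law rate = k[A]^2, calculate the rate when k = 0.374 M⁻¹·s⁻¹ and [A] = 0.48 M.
0.08617 M/s

rate = k·[A]^2 = 0.374·(0.48)^2 = 0.374·0.2304 = 0.08617 M/s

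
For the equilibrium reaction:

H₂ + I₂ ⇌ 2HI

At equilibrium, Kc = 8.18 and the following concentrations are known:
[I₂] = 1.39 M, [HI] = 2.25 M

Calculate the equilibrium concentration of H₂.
[H₂] = 0.4452 M

Kc = ([HI]^2) / ([H₂] × [I₂]) = 8.18
[H₂]^1 = (product terms)/(Kc · other reactant terms) = 5.0625 / (8.18 · 1.39) = 0.44524
[H₂] = 0.4452 M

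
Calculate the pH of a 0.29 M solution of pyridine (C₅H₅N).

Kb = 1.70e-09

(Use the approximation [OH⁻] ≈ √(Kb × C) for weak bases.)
pH = 9.35

[OH⁻] = √(Kb × C) = √(1.70e-09 × 0.29) = 2.2204e-05. pOH = 4.65, pH = 14 - pOH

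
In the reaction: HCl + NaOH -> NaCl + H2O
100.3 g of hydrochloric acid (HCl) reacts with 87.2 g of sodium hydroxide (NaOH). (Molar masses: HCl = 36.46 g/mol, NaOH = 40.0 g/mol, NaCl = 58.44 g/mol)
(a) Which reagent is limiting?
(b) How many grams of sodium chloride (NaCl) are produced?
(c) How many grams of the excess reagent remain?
(a) NaOH, (b) 127.4 g, (c) 20.82 g

Moles of HCl = 100.3 g ÷ 36.46 g/mol = 2.75096 mol
Moles of NaOH = 87.2 g ÷ 40.0 g/mol = 2.18 mol
Moles ÷ coefficient: HCl: 2.75096/1 = 2.751, NaOH: 2.18/1 = 2.18
(a) NaOH has the smaller value, so NaOH is the limiting reagent.
(b) Moles of NaCl = 2.18 mol NaOH × (1/1) = 2.18 mol; mass = 2.18 mol × 58.44 g/mol = 127.4 g
(c) HCl consumed = 2.18 × (1/1) = 2.18 mol; remaining = 2.75096 − 2.18 = 0.57096 mol; mass = 0.57096 mol × 36.46 g/mol = 20.82 g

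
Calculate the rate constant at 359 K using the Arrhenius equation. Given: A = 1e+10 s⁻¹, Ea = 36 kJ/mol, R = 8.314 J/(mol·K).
5.78e+04 s⁻¹

k = A·exp(-Ea/(R·T)) = 1e+10·exp(-36000/(8.314·359)) = 1e+10·exp(-12.0614) = 1e+10·5.7783e-06 = 5.78e+04 s⁻¹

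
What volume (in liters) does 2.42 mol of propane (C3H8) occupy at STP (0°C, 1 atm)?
At STP, 1 mol of gas occupies 22.4 L
Volume = 2.42 mol × 22.4 L/mol = 54.21 L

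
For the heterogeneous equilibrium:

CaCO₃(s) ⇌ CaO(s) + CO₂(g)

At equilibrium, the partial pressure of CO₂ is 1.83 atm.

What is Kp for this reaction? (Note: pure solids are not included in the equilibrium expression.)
K_p = 1.83

Solids (CaCO₃, CaO) have activity 1 and are excluded.
Kp = P(CO₂) = 1.83.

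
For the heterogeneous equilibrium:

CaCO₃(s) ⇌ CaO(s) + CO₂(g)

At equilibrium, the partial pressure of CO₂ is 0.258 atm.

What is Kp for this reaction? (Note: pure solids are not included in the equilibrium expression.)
K_p = 0.258

Solids (CaCO₃, CaO) have activity 1 and are excluded.
Kp = P(CO₂) = 0.258.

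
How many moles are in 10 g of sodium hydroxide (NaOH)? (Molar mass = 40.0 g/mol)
Moles = 10 g ÷ 40.0 g/mol = 0.25 mol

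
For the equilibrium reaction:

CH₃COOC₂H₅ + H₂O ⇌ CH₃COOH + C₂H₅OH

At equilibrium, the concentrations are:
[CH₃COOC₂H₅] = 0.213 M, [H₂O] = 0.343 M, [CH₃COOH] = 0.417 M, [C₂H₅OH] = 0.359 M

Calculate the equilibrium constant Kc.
K_c = 2.0491

Kc = ([CH₃COOH] × [C₂H₅OH]) / ([CH₃COOC₂H₅] × [H₂O])
   = ((0.417)·(0.359)) / ((0.213)·(0.343))
   = 0.1497 / 0.073059 = 2.0491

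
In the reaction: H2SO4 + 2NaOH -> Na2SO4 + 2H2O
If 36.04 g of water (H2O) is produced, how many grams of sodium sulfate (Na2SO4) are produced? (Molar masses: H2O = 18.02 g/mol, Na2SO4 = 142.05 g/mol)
Moles of H2O = 36.04 g ÷ 18.02 g/mol = 2 mol
Mole ratio: 1 mol Na2SO4 / 2 mol H2O
Moles of Na2SO4 = 2 × (1/2) = 1 mol
Mass of Na2SO4 = 1 mol × 142.05 g/mol = 142.1 g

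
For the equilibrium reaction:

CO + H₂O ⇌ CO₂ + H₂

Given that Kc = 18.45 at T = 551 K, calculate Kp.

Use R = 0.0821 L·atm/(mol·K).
K_p = 18.4500

Δn = (moles gaseous products) − (moles gaseous reactants) = 0
T = 551 K; RT = 0.0821 × 551 = 45.2371
Kp = Kc·(RT)^Δn = 18.45 × (45.2371)^0 = 18.45 × 1 = 18.4500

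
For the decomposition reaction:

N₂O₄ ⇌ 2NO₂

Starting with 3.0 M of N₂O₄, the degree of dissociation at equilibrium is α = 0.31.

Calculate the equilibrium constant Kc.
K_c = 1.6713

x = α·[A]₀ = 0.31 × 3.0 = 0.93 M dissociated.
At eq: [N₂O₄] = 3.0 − 0.93 = 2.07 M; [NO₂] = 2x = 1.86 M.
Kc = [NO₂]²/[N₂O₄] = (1.86)²/2.07 = 1.671.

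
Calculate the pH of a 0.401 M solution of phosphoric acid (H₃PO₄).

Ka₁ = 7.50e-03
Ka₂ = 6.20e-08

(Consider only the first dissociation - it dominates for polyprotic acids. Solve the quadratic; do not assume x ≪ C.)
pH = 1.29

x² + Ka₁·x − Ka₁·C = 0 with Ka₁ = 7.50e-03, C = 0.401.
x = (−Ka₁ + √(Ka₁² + 4·Ka₁·C))/2 = 5.1219e-02 M, so pH = 1.29.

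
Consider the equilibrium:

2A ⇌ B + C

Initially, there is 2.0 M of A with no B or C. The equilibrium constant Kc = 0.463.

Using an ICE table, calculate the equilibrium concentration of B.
[B] = 0.576 M

ICE: [A] = 2.0 − 2x, [B] = [C] = x.
Kc = x²/(2.0 − 2x)² = 0.463 ⇒ √Kc = x/(2.0 − 2x).
x = √0.463·2.0/(1 + 2√0.463) = 0.68044·2.0/2.3609 = 0.57643.
[B] = x = 0.576 M.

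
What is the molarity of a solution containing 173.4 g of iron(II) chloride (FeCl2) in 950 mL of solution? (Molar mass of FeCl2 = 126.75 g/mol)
Moles of FeCl2 = 173.4 g ÷ 126.75 g/mol = 1.36805 mol
Volume = 950 mL = 0.95 L
Molarity = 1.36805 mol ÷ 0.95 L = 1.44 M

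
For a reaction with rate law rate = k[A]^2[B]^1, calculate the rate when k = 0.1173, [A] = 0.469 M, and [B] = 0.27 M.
0.006966 M/s

rate = k·[A]^2·[B]^1 = 0.1173·(0.469)^2·(0.27)^1 = 0.1173·0.219961·0.27 = 0.006966 M/s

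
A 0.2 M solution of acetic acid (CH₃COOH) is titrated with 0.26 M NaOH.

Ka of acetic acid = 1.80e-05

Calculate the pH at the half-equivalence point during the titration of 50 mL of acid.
pH = pKa = 4.74

At the half-equivalence point, [HA] = [A⁻], so by Henderson–Hasselbalch pH = pKa + log(1) = pKa.
pKa = −log(1.80e-05) = 4.74.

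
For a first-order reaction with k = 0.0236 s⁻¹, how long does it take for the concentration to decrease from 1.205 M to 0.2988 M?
59.09 s

From ln[A] = ln[A]₀ - k·t: t = ln([A]₀/[A])/k = ln(1.205/0.2988)/0.0236 = ln(4.0328)/0.0236 = 1.3945/0.0236 = 59.09 s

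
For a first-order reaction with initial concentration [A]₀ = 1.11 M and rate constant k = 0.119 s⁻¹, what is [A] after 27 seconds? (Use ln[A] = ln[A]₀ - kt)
0.0447 M

ln[A] = ln[A]₀ - k·t = ln(1.11) - (0.119)·(27) = 0.1044 - 3.2130 = -3.1086
[A] = e^(-3.1086) = 0.0447 M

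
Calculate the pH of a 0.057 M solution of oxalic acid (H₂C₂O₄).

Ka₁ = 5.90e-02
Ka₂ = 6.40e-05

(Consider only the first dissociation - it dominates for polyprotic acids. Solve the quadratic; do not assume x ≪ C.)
pH = 1.45

x² + Ka₁·x − Ka₁·C = 0 with Ka₁ = 5.90e-02, C = 0.057.
x = (−Ka₁ + √(Ka₁² + 4·Ka₁·C))/2 = 3.5563e-02 M, so pH = 1.45.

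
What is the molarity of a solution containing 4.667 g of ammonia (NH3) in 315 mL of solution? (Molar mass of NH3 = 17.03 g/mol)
Moles of NH3 = 4.667 g ÷ 17.03 g/mol = 0.274046 mol
Volume = 315 mL = 0.315 L
Molarity = 0.274046 mol ÷ 0.315 L = 0.87 M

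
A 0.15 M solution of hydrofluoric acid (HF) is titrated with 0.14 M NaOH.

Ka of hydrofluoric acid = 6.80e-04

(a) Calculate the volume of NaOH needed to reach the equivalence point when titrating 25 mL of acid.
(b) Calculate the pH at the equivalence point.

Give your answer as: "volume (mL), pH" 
V = 26.8 mL, pH = 8.01

(a) At equivalence: moles acid = moles base.
moles acid = 0.15 × 0.025 = 0.00375 mol; V_NaOH = 0.00375/0.14 = 0.02679 L = 26.8 mL.
(b) At equivalence, all acid → conjugate base A⁻ at [A⁻] = 0.00375/0.05179 = 0.07241 M.
Kb = Kw/Ka = 1.0e-14/6.80e-04 = 1.471e-11; [OH⁻] = √(Kb·[A⁻]) = 1.032e-06; pOH = 5.99; pH = 14 − pOH = 8.01.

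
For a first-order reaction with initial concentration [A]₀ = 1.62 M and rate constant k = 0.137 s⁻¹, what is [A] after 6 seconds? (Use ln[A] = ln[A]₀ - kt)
0.7121 M

ln[A] = ln[A]₀ - k·t = ln(1.62) - (0.137)·(6) = 0.4824 - 0.8220 = -0.3396
[A] = e^(-0.3396) = 0.7121 M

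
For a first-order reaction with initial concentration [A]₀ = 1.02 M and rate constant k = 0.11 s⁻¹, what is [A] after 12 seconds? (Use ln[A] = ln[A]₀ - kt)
0.2725 M

ln[A] = ln[A]₀ - k·t = ln(1.02) - (0.11)·(12) = 0.0198 - 1.3200 = -1.3002
[A] = e^(-1.3002) = 0.2725 M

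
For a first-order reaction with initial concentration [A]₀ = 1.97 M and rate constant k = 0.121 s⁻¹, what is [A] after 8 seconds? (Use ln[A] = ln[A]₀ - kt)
0.7483 M

ln[A] = ln[A]₀ - k·t = ln(1.97) - (0.121)·(8) = 0.6780 - 0.9680 = -0.2900
[A] = e^(-0.2900) = 0.7483 M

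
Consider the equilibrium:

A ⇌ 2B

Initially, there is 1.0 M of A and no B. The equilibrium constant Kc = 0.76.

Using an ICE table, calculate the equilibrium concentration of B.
[B] = 0.702 M

ICE: [A] = 1.0 − x, [B] = 2x.
Kc = (2x)²/(1.0 − x) = 0.76 ⇒ 4x² + 0.76x − 0.76 = 0.
x = (−0.76 + √(0.76² + 4·4·0.76))/(2·4) = (−0.76 + √12.738)/8 = 0.35112.
[B] = 2x = 0.702 M.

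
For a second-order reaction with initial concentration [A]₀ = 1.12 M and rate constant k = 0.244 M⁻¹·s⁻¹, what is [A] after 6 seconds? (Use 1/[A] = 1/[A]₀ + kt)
0.4243 M

1/[A] = 1/[A]₀ + k·t = 1/1.12 + (0.244)·(6) = 0.8929 + 1.4640 = 2.3569
[A] = 1/2.3569 = 0.4243 M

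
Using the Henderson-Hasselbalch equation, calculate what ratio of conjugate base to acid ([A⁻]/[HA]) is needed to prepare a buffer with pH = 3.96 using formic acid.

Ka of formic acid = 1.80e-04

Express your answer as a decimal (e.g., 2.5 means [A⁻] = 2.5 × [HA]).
[A⁻]/[HA] = 1.642

pKa = −log(1.80e-04) = 3.7447. pH = pKa + log([A⁻]/[HA]). 3.96 = 3.7447 + log(ratio). log(ratio) = 3.96 − 3.7447 = 0.2153. ratio = 10^(0.2153) = 1.642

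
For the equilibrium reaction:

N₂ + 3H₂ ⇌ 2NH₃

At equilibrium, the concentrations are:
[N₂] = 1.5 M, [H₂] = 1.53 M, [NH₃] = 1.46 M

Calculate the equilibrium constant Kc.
K_c = 0.3968

Kc = ([NH₃]^2) / ([N₂] × [H₂]^3)
   = ((1.46)^2) / ((1.5)·(1.53)^3)
   = 2.1316 / 5.3724 = 0.3968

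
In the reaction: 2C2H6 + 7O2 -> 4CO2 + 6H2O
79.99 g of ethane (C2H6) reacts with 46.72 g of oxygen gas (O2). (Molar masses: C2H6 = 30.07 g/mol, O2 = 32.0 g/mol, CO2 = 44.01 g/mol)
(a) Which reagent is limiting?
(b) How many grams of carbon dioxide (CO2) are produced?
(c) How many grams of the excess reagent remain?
(a) O2, (b) 36.72 g, (c) 67.45 g

Moles of C2H6 = 79.99 g ÷ 30.07 g/mol = 2.66013 mol
Moles of O2 = 46.72 g ÷ 32.0 g/mol = 1.46 mol
Moles ÷ coefficient: C2H6: 2.66013/2 = 1.33, O2: 1.46/7 = 0.2086
(a) O2 has the smaller value, so O2 is the limiting reagent.
(b) Moles of CO2 = 1.46 mol O2 × (4/7) = 0.834286 mol; mass = 0.834286 mol × 44.01 g/mol = 36.72 g
(c) C2H6 consumed = 1.46 × (2/7) = 0.417143 mol; remaining = 2.66013 − 0.417143 = 2.24298 mol; mass = 2.24298 mol × 30.07 g/mol = 67.45 g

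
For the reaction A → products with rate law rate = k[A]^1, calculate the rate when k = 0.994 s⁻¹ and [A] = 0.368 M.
0.3658 M/s

rate = k·[A]^1 = 0.994·(0.368)^1 = 0.994·0.368 = 0.3658 M/s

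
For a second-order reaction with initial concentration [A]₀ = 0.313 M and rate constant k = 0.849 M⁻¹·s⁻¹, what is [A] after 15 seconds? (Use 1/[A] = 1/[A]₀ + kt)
0.0628 M

1/[A] = 1/[A]₀ + k·t = 1/0.313 + (0.849)·(15) = 3.1949 + 12.7350 = 15.9299
[A] = 1/15.9299 = 0.0628 M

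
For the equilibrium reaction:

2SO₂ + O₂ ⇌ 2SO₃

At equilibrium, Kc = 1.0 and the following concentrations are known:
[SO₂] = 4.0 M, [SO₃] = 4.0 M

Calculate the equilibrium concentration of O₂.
[O₂] = 1.0000 M

Kc = ([SO₃]^2) / ([SO₂]^2 × [O₂]) = 1.0
[O₂]^1 = (product terms)/(Kc · other reactant terms) = 16 / (1.0 · 16) = 1
[O₂] = 1.0000 M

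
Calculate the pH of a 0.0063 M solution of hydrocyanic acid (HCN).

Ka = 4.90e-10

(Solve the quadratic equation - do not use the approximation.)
pH = 5.76

x² + Ka×x - Ka×C = 0. Using quadratic formula: [H⁺] = 1.7567e-06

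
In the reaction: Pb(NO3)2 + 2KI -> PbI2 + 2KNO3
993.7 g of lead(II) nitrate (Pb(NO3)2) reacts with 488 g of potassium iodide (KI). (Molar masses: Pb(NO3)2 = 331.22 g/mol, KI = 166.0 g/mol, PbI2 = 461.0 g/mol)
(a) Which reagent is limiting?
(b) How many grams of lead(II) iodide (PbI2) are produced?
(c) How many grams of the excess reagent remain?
(a) KI, (b) 677.6 g, (c) 506.8 g

Moles of Pb(NO3)2 = 993.7 g ÷ 331.22 g/mol = 3.00012 mol
Moles of KI = 488 g ÷ 166.0 g/mol = 2.93976 mol
Moles ÷ coefficient: Pb(NO3)2: 3.00012/1 = 3, KI: 2.93976/2 = 1.47
(a) KI has the smaller value, so KI is the limiting reagent.
(b) Moles of PbI2 = 2.93976 mol KI × (1/2) = 1.46988 mol; mass = 1.46988 mol × 461.0 g/mol = 677.6 g
(c) Pb(NO3)2 consumed = 2.93976 × (1/2) = 1.46988 mol; remaining = 3.00012 − 1.46988 = 1.53024 mol; mass = 1.53024 mol × 331.22 g/mol = 506.8 g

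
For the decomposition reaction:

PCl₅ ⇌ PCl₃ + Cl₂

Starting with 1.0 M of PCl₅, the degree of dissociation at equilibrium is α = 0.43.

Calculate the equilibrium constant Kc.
K_c = 0.3244

x = α·[A]₀ = 0.43 × 1.0 = 0.43 M dissociated.
At eq: [PCl₅] = 1.0 − 0.43 = 0.57 M; [PCl₃] = [Cl₂] = x = 0.43 M.
Kc = [PCl₃][Cl₂]/[PCl₅] = (0.43)²/0.57 = 0.3244.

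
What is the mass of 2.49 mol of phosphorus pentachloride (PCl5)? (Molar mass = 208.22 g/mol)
Mass = 2.49 mol × 208.22 g/mol = 518.5 g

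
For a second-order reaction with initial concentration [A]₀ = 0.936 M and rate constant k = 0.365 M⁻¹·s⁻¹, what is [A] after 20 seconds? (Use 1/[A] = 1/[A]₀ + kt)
0.1195 M

1/[A] = 1/[A]₀ + k·t = 1/0.936 + (0.365)·(20) = 1.0684 + 7.3000 = 8.3684
[A] = 1/8.3684 = 0.1195 M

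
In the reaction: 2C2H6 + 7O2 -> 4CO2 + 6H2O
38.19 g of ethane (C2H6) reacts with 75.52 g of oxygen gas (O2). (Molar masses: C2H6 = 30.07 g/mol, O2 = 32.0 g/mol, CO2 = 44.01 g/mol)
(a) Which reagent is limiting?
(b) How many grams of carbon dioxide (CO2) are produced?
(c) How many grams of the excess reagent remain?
(a) O2, (b) 59.35 g, (c) 17.91 g

Moles of C2H6 = 38.19 g ÷ 30.07 g/mol = 1.27004 mol
Moles of O2 = 75.52 g ÷ 32.0 g/mol = 2.36 mol
Moles ÷ coefficient: C2H6: 1.27004/2 = 0.635, O2: 2.36/7 = 0.3371
(a) O2 has the smaller value, so O2 is the limiting reagent.
(b) Moles of CO2 = 2.36 mol O2 × (4/7) = 1.34857 mol; mass = 1.34857 mol × 44.01 g/mol = 59.35 g
(c) C2H6 consumed = 2.36 × (2/7) = 0.674286 mol; remaining = 1.27004 − 0.674286 = 0.595751 mol; mass = 0.595751 mol × 30.07 g/mol = 17.91 g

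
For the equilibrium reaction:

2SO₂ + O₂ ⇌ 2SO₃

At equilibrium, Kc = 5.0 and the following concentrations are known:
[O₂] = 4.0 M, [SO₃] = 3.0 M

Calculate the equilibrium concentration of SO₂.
[SO₂] = 0.6708 M

Kc = ([SO₃]^2) / ([SO₂]^2 × [O₂]) = 5.0
[SO₂]^2 = (product terms)/(Kc · other reactant terms) = 9 / (5.0 · 4) = 0.45
[SO₂] = (0.45)^(1/2) = 0.6708 M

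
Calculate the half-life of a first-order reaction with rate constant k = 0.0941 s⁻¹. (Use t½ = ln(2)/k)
7.37 s

t½ = ln(2)/k = 0.6931/0.0941 = 7.37 s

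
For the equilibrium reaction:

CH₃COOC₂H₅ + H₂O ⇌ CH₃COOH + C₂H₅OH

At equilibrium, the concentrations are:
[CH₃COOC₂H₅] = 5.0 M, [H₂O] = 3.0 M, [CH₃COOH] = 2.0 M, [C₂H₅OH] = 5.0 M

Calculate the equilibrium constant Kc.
K_c = 0.6667

Kc = ([CH₃COOH] × [C₂H₅OH]) / ([CH₃COOC₂H₅] × [H₂O])
   = ((2.0)·(5.0)) / ((5.0)·(3.0))
   = 10 / 15 = 0.6667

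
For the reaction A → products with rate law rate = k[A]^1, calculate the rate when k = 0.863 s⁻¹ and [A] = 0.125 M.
0.1079 M/s

rate = k·[A]^1 = 0.863·(0.125)^1 = 0.863·0.125 = 0.1079 M/s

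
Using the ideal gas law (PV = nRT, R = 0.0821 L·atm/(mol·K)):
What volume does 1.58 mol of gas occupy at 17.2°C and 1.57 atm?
T = 17.2°C + 273.15 = 290.35 K
V = nRT/P = (1.58 × 0.0821 × 290.35) / 1.57
V = 23.99 L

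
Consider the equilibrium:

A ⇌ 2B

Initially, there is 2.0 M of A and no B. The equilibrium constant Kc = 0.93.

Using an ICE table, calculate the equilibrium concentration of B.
[B] = 1.151 M

ICE: [A] = 2.0 − x, [B] = 2x.
Kc = (2x)²/(2.0 − x) = 0.93 ⇒ 4x² + 0.93x − 1.86 = 0.
x = (−0.93 + √(0.93² + 4·4·1.86))/(2·4) = (−0.93 + √30.625)/8 = 0.5755.
[B] = 2x = 1.151 M.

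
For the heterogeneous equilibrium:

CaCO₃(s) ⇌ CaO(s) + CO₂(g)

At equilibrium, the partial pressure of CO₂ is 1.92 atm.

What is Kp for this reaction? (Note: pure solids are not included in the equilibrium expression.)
K_p = 1.92

Solids (CaCO₃, CaO) have activity 1 and are excluded.
Kp = P(CO₂) = 1.92.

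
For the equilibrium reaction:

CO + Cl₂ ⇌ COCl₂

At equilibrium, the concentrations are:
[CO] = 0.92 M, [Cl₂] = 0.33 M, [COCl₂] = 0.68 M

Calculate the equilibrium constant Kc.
K_c = 2.2398

Kc = ([COCl₂]) / ([CO] × [Cl₂])
   = ((0.68)) / ((0.92)·(0.33))
   = 0.68 / 0.3036 = 2.2398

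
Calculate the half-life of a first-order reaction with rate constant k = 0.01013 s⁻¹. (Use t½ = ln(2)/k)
68.43 s

t½ = ln(2)/k = 0.6931/0.01013 = 68.43 s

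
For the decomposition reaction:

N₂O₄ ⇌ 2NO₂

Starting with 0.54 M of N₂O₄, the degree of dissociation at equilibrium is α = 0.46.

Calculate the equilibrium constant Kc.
K_c = 0.8464

x = α·[A]₀ = 0.46 × 0.54 = 0.2484 M dissociated.
At eq: [N₂O₄] = 0.54 − 0.2484 = 0.2916 M; [NO₂] = 2x = 0.4968 M.
Kc = [NO₂]²/[N₂O₄] = (0.4968)²/0.2916 = 0.8464.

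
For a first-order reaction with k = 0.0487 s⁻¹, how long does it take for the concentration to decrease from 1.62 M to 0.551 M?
22.14 s

From ln[A] = ln[A]₀ - k·t: t = ln([A]₀/[A])/k = ln(1.62/0.551)/0.0487 = ln(2.9401)/0.0487 = 1.0784/0.0487 = 22.14 s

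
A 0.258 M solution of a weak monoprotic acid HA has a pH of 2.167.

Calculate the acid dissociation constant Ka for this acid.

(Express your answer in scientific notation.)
K_a = 1.84e-04

[H⁺] = 10^(−pH) = 10^(−2.167) = 6.808e-03 M. For HA ⇌ H⁺ + A⁻, Ka = x²/(C − x) = (6.808e-03)²/(0.258 − 6.808e-03) = 1.84e-04.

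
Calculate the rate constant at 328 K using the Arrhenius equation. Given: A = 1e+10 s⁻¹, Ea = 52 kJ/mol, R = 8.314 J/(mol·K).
5.23e+01 s⁻¹

k = A·exp(-Ea/(R·T)) = 1e+10·exp(-52000/(8.314·328)) = 1e+10·exp(-19.0686) = 1e+10·5.2312e-09 = 5.23e+01 s⁻¹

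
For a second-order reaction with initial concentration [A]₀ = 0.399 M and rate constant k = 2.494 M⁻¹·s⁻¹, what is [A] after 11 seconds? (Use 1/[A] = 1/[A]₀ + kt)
0.0334 M

1/[A] = 1/[A]₀ + k·t = 1/0.399 + (2.494)·(11) = 2.5063 + 27.4340 = 29.9403
[A] = 1/29.9403 = 0.0334 M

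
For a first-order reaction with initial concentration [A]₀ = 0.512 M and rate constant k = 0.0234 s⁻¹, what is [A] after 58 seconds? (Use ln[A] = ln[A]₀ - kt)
0.1318 M

ln[A] = ln[A]₀ - k·t = ln(0.512) - (0.0234)·(58) = -0.6694 - 1.3572 = -2.0266
[A] = e^(-2.0266) = 0.1318 M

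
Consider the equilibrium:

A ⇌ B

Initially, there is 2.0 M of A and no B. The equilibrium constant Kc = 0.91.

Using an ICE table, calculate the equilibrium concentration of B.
[B] = 0.953 M

ICE: [A] = 2.0 − x, [B] = x.
Kc = x/(2.0 − x) = 0.91 ⇒ x = 0.91·2.0/(1 + 0.91) = 1.82/1.91 = 0.9529.
[B] = x = 0.953 M.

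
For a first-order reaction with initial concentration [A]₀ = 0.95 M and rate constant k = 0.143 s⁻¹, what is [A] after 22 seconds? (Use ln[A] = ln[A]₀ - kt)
0.0409 M

ln[A] = ln[A]₀ - k·t = ln(0.95) - (0.143)·(22) = -0.0513 - 3.1460 = -3.1973
[A] = e^(-3.1973) = 0.0409 M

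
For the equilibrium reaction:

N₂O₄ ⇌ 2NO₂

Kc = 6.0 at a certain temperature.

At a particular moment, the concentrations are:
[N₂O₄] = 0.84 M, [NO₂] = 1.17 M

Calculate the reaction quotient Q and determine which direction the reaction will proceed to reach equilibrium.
Q = 1.630, Q < K, reaction proceeds forward (toward products)

Q = ([NO₂]^2) / ([N₂O₄])
  = ((1.17)^2) / ((0.84)) = 1.3689/0.84 = 1.63
Since Q = 1.63 < Kc = 6.0, the reaction proceeds forward (toward products) to reach equilibrium.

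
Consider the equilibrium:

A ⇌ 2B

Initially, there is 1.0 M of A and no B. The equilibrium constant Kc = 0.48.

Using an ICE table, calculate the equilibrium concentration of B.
[B] = 0.583 M

ICE: [A] = 1.0 − x, [B] = 2x.
Kc = (2x)²/(1.0 − x) = 0.48 ⇒ 4x² + 0.48x − 0.48 = 0.
x = (−0.48 + √(0.48² + 4·4·0.48))/(2·4) = (−0.48 + √7.9104)/8 = 0.29157.
[B] = 2x = 0.583 M.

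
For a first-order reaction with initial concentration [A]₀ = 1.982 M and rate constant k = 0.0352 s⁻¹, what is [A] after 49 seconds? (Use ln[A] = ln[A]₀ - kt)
0.3532 M

ln[A] = ln[A]₀ - k·t = ln(1.982) - (0.0352)·(49) = 0.6841 - 1.7248 = -1.0407
[A] = e^(-1.0407) = 0.3532 M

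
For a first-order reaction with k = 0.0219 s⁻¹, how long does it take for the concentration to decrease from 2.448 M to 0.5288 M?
69.97 s

From ln[A] = ln[A]₀ - k·t: t = ln([A]₀/[A])/k = ln(2.448/0.5288)/0.0219 = ln(4.6293)/0.0219 = 1.5324/0.0219 = 69.97 s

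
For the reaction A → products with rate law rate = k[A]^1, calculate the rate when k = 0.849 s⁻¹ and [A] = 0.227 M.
0.1927 M/s

rate = k·[A]^1 = 0.849·(0.227)^1 = 0.849·0.227 = 0.1927 M/s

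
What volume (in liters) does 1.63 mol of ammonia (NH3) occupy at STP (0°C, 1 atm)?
At STP, 1 mol of gas occupies 22.4 L
Volume = 1.63 mol × 22.4 L/mol = 36.51 L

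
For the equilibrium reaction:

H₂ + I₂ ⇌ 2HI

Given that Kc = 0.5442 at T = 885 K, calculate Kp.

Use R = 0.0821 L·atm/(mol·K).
K_p = 0.5442

Δn = (moles gaseous products) − (moles gaseous reactants) = 0
T = 885 K; RT = 0.0821 × 885 = 72.6585
Kp = Kc·(RT)^Δn = 0.5442 × (72.6585)^0 = 0.5442 × 1 = 0.5442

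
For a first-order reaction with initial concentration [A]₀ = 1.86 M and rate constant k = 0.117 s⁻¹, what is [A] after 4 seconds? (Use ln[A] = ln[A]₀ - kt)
1.1648 M

ln[A] = ln[A]₀ - k·t = ln(1.86) - (0.117)·(4) = 0.6206 - 0.4680 = 0.1526
[A] = e^(0.1526) = 1.1648 M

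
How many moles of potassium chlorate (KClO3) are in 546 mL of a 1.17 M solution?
Moles = Molarity × Volume (L)
Moles = 1.17 M × 0.546 L = 0.6388 mol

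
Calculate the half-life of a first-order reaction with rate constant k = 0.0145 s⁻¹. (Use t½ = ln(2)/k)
47.80 s

t½ = ln(2)/k = 0.6931/0.0145 = 47.80 s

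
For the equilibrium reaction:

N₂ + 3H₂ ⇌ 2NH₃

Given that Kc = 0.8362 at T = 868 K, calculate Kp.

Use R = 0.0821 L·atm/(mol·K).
K_p = 1.65e-04

Δn = (moles gaseous products) − (moles gaseous reactants) = -2
T = 868 K; RT = 0.0821 × 868 = 71.2628
Kp = Kc·(RT)^Δn = 0.8362 × (71.2628)^-2 = 0.8362 × 0.000196913 = 1.65e-04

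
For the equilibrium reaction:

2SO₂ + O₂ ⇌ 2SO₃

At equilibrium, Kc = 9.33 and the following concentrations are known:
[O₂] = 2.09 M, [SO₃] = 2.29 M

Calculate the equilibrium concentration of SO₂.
[SO₂] = 0.5186 M

Kc = ([SO₃]^2) / ([SO₂]^2 × [O₂]) = 9.33
[SO₂]^2 = (product terms)/(Kc · other reactant terms) = 5.2441 / (9.33 · 2.09) = 0.26893
[SO₂] = (0.26893)^(1/2) = 0.5186 M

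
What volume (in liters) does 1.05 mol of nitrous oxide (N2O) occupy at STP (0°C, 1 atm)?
At STP, 1 mol of gas occupies 22.4 L
Volume = 1.05 mol × 22.4 L/mol = 23.52 L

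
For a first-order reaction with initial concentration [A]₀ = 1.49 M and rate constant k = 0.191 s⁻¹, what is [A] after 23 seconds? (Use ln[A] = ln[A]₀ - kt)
0.0184 M

ln[A] = ln[A]₀ - k·t = ln(1.49) - (0.191)·(23) = 0.3988 - 4.3930 = -3.9942
[A] = e^(-3.9942) = 0.0184 M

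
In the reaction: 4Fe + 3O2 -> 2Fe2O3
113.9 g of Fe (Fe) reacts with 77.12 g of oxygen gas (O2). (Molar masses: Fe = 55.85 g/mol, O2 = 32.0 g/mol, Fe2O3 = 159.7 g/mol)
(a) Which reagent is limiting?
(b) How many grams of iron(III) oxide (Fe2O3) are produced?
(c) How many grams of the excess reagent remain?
(a) Fe, (b) 162.8 g, (c) 28.17 g

Moles of Fe = 113.9 g ÷ 55.85 g/mol = 2.03939 mol
Moles of O2 = 77.12 g ÷ 32.0 g/mol = 2.41 mol
Moles ÷ coefficient: Fe: 2.03939/4 = 0.5098, O2: 2.41/3 = 0.8033
(a) Fe has the smaller value, so Fe is the limiting reagent.
(b) Moles of Fe2O3 = 2.03939 mol Fe × (2/4) = 1.0197 mol; mass = 1.0197 mol × 159.7 g/mol = 162.8 g
(c) O2 consumed = 2.03939 × (3/4) = 1.52954 mol; remaining = 2.41 − 1.52954 = 0.880457 mol; mass = 0.880457 mol × 32.0 g/mol = 28.17 g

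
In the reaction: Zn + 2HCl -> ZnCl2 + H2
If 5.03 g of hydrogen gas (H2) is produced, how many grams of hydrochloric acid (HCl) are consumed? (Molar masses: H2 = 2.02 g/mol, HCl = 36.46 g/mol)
Moles of H2 = 5.03 g ÷ 2.02 g/mol = 2.4901 mol
Mole ratio: 2 mol HCl / 1 mol H2
Moles of HCl = 2.4901 × (2/1) = 4.9802 mol
Mass of HCl = 4.9802 mol × 36.46 g/mol = 181.6 g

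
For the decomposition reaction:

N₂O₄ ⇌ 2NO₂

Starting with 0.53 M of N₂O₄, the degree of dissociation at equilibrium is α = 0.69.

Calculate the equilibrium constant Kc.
K_c = 3.2559

x = α·[A]₀ = 0.69 × 0.53 = 0.3657 M dissociated.
At eq: [N₂O₄] = 0.53 − 0.3657 = 0.1643 M; [NO₂] = 2x = 0.7314 M.
Kc = [NO₂]²/[N₂O₄] = (0.7314)²/0.1643 = 3.256.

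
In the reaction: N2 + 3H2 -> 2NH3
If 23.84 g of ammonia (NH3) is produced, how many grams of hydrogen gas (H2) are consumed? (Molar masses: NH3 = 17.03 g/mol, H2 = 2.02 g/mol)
Moles of NH3 = 23.84 g ÷ 17.03 g/mol = 1.39988 mol
Mole ratio: 3 mol H2 / 2 mol NH3
Moles of H2 = 1.39988 × (3/2) = 2.09982 mol
Mass of H2 = 2.09982 mol × 2.02 g/mol = 4.242 g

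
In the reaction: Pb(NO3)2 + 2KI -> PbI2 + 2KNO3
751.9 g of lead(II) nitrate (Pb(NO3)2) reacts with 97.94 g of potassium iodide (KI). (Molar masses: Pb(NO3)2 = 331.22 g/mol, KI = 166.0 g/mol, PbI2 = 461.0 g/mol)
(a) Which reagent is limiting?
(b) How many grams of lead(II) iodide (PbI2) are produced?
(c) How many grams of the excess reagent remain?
(a) KI, (b) 136 g, (c) 654.2 g

Moles of Pb(NO3)2 = 751.9 g ÷ 331.22 g/mol = 2.27009 mol
Moles of KI = 97.94 g ÷ 166.0 g/mol = 0.59 mol
Moles ÷ coefficient: Pb(NO3)2: 2.27009/1 = 2.27, KI: 0.59/2 = 0.295
(a) KI has the smaller value, so KI is the limiting reagent.
(b) Moles of PbI2 = 0.59 mol KI × (1/2) = 0.295 mol; mass = 0.295 mol × 461.0 g/mol = 136 g
(c) Pb(NO3)2 consumed = 0.59 × (1/2) = 0.295 mol; remaining = 2.27009 − 0.295 = 1.97509 mol; mass = 1.97509 mol × 331.22 g/mol = 654.2 g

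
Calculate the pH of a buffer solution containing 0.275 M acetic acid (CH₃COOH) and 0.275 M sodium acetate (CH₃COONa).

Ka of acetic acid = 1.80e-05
pH = 4.74

pKa = -log(1.80e-05) = 4.74. pH = pKa + log([A⁻]/[HA]) = 4.74 + log(0.275/0.275)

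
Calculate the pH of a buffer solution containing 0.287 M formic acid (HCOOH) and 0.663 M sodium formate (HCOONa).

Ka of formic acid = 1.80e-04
pH = 4.11

pKa = -log(1.80e-04) = 3.74. pH = pKa + log([A⁻]/[HA]) = 3.74 + log(0.663/0.287)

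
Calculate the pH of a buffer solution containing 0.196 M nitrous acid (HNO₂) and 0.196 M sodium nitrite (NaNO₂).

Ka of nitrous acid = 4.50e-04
pH = 3.35

pKa = -log(4.50e-04) = 3.35. pH = pKa + log([A⁻]/[HA]) = 3.35 + log(0.196/0.196)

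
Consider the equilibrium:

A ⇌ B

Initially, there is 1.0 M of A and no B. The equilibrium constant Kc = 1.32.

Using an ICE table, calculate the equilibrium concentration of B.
[B] = 0.569 M

ICE: [A] = 1.0 − x, [B] = x.
Kc = x/(1.0 − x) = 1.32 ⇒ x = 1.32·1.0/(1 + 1.32) = 1.32/2.32 = 0.569.
[B] = x = 0.569 M.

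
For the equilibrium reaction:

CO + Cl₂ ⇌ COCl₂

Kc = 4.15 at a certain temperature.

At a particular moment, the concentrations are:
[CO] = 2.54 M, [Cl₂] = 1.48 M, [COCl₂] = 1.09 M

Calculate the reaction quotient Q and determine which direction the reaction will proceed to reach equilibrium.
Q = 0.290, Q < K, reaction proceeds forward (toward products)

Q = ([COCl₂]) / ([CO] × [Cl₂])
  = ((1.09)) / ((2.54)·(1.48)) = 1.09/3.7592 = 0.29
Since Q = 0.29 < Kc = 4.15, the reaction proceeds forward (toward products) to reach equilibrium.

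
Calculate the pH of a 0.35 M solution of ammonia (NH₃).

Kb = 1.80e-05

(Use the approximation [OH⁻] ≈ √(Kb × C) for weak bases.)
pH = 11.40

[OH⁻] = √(Kb × C) = √(1.80e-05 × 0.35) = 2.5100e-03. pOH = 2.60, pH = 14 - pOH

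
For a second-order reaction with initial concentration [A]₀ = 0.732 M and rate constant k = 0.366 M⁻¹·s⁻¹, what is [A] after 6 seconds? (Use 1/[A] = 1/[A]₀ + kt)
0.2807 M

1/[A] = 1/[A]₀ + k·t = 1/0.732 + (0.366)·(6) = 1.3661 + 2.1960 = 3.5621
[A] = 1/3.5621 = 0.2807 M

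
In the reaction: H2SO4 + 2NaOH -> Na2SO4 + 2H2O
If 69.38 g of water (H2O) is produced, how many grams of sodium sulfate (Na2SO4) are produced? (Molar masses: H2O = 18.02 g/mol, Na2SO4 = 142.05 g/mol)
Moles of H2O = 69.38 g ÷ 18.02 g/mol = 3.85017 mol
Mole ratio: 1 mol Na2SO4 / 2 mol H2O
Moles of Na2SO4 = 3.85017 × (1/2) = 1.92508 mol
Mass of Na2SO4 = 1.92508 mol × 142.05 g/mol = 273.5 g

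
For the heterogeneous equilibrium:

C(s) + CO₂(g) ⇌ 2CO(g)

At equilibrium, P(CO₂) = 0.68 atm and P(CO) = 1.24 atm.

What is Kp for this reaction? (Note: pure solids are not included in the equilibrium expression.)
K_p = 2.261

Solid C is excluded.
Kp = P(CO)²/P(CO₂) = (1.24)²/0.68 = 1.538/0.68 = 2.261.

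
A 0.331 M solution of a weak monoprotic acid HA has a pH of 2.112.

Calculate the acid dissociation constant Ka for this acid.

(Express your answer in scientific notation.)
K_a = 1.85e-04

[H⁺] = 10^(−pH) = 10^(−2.112) = 7.727e-03 M. For HA ⇌ H⁺ + A⁻, Ka = x²/(C − x) = (7.727e-03)²/(0.331 − 7.727e-03) = 1.85e-04.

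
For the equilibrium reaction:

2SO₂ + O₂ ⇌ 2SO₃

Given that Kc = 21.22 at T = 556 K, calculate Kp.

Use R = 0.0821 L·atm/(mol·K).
K_p = 0.4649

Δn = (moles gaseous products) − (moles gaseous reactants) = -1
T = 556 K; RT = 0.0821 × 556 = 45.6476
Kp = Kc·(RT)^Δn = 21.22 × (45.6476)^-1 = 21.22 × 0.021907 = 0.4649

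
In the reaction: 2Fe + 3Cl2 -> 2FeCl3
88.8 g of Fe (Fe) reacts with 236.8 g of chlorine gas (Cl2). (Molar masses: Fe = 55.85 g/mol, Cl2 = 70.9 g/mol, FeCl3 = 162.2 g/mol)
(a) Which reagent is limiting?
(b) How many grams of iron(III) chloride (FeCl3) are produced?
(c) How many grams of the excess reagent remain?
(a) Fe, (b) 257.9 g, (c) 67.71 g

Moles of Fe = 88.8 g ÷ 55.85 g/mol = 1.58997 mol
Moles of Cl2 = 236.8 g ÷ 70.9 g/mol = 3.33992 mol
Moles ÷ coefficient: Fe: 1.58997/2 = 0.795, Cl2: 3.33992/3 = 1.113
(a) Fe has the smaller value, so Fe is the limiting reagent.
(b) Moles of FeCl3 = 1.58997 mol Fe × (2/2) = 1.58997 mol; mass = 1.58997 mol × 162.2 g/mol = 257.9 g
(c) Cl2 consumed = 1.58997 × (3/2) = 2.38496 mol; remaining = 3.33992 − 2.38496 = 0.954956 mol; mass = 0.954956 mol × 70.9 g/mol = 67.71 g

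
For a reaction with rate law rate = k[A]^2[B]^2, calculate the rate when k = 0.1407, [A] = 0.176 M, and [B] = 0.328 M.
0.0004689 M/s

rate = k·[A]^2·[B]^2 = 0.1407·(0.176)^2·(0.328)^2 = 0.1407·0.030976·0.107584 = 0.0004689 M/s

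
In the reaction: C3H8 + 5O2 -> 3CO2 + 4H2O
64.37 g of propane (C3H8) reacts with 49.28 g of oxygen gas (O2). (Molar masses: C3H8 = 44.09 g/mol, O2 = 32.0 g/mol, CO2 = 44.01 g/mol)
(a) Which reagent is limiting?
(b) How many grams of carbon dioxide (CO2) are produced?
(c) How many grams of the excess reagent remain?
(a) O2, (b) 40.67 g, (c) 50.79 g

Moles of C3H8 = 64.37 g ÷ 44.09 g/mol = 1.45997 mol
Moles of O2 = 49.28 g ÷ 32.0 g/mol = 1.54 mol
Moles ÷ coefficient: C3H8: 1.45997/1 = 1.46, O2: 1.54/5 = 0.308
(a) O2 has the smaller value, so O2 is the limiting reagent.
(b) Moles of CO2 = 1.54 mol O2 × (3/5) = 0.924 mol; mass = 0.924 mol × 44.01 g/mol = 40.67 g
(c) C3H8 consumed = 1.54 × (1/5) = 0.308 mol; remaining = 1.45997 − 0.308 = 1.15197 mol; mass = 1.15197 mol × 44.09 g/mol = 50.79 g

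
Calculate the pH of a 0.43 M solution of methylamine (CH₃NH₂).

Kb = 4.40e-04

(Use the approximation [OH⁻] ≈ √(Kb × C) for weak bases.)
pH = 12.14

[OH⁻] = √(Kb × C) = √(4.40e-04 × 0.43) = 1.3755e-02. pOH = 1.86, pH = 14 - pOH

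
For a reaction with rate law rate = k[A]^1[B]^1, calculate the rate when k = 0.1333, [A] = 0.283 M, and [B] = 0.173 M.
0.006526 M/s

rate = k·[A]^1·[B]^1 = 0.1333·(0.283)^1·(0.173)^1 = 0.1333·0.283·0.173 = 0.006526 M/s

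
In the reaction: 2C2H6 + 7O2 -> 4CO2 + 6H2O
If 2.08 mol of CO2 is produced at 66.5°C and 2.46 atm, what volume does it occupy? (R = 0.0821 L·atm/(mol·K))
T = 66.5°C + 273.15 = 339.65 K
V = nRT/P = (2.08 × 0.0821 × 339.65) / 2.46
V = 23.58 L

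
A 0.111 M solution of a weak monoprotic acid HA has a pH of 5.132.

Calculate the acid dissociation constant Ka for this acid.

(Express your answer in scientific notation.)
K_a = 4.91e-10

[H⁺] = 10^(−pH) = 10^(−5.132) = 7.379e-06 M. For HA ⇌ H⁺ + A⁻, Ka = x²/(C − x) = (7.379e-06)²/(0.111 − 7.379e-06) = 4.91e-10.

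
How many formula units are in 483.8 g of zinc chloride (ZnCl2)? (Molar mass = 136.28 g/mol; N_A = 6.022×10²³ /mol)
Moles = 483.8 g ÷ 136.28 g/mol = 3.55004 mol
Formula units = 3.55004 mol × 6.022×10²³ /mol = 2.138e+24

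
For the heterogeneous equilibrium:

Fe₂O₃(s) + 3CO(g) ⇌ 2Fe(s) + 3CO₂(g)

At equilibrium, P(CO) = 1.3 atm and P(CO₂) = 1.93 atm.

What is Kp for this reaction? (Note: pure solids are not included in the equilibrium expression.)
K_p = 3.272

Solids (Fe₂O₃, Fe) are excluded.
Kp = P(CO₂)³/P(CO)³ = (1.93)³/(1.3)³ = 7.189/2.197 = 3.272.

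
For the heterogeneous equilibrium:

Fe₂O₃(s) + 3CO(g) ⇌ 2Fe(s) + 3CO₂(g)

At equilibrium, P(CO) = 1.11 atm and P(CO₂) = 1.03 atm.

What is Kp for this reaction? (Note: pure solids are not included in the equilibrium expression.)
K_p = 0.799

Solids (Fe₂O₃, Fe) are excluded.
Kp = P(CO₂)³/P(CO)³ = (1.03)³/(1.11)³ = 1.093/1.368 = 0.799.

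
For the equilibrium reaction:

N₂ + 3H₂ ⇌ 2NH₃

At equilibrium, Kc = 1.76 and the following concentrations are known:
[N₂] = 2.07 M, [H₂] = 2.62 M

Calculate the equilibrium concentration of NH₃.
[NH₃] = 8.0946 M

Kc = ([NH₃]^2) / ([N₂] × [H₂]^3) = 1.76
[NH₃]^2 = Kc · (reactant terms)/(other product terms) = 1.76 · 37.228 / 1 = 65.522
[NH₃] = (65.522)^(1/2) = 8.0946 M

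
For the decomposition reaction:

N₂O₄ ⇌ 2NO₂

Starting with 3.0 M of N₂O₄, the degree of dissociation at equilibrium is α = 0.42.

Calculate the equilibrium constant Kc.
K_c = 3.6497

x = α·[A]₀ = 0.42 × 3.0 = 1.26 M dissociated.
At eq: [N₂O₄] = 3.0 − 1.26 = 1.74 M; [NO₂] = 2x = 2.52 M.
Kc = [NO₂]²/[N₂O₄] = (2.52)²/1.74 = 3.65.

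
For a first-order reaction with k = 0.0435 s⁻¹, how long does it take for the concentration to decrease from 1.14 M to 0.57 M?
15.93 s

From ln[A] = ln[A]₀ - k·t: t = ln([A]₀/[A])/k = ln(1.14/0.57)/0.0435 = ln(2.0000)/0.0435 = 0.6931/0.0435 = 15.93 s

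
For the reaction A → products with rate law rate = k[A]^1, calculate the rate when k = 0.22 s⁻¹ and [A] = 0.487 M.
0.1071 M/s

rate = k·[A]^1 = 0.22·(0.487)^1 = 0.22·0.487 = 0.1071 M/s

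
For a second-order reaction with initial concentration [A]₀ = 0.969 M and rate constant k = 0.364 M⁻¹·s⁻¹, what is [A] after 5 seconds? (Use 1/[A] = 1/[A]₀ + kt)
0.3506 M

1/[A] = 1/[A]₀ + k·t = 1/0.969 + (0.364)·(5) = 1.0320 + 1.8200 = 2.8520
[A] = 1/2.8520 = 0.3506 M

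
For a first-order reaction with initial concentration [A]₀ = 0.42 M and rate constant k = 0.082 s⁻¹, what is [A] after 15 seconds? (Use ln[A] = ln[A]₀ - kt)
0.1228 M

ln[A] = ln[A]₀ - k·t = ln(0.42) - (0.082)·(15) = -0.8675 - 1.2300 = -2.0975
[A] = e^(-2.0975) = 0.1228 M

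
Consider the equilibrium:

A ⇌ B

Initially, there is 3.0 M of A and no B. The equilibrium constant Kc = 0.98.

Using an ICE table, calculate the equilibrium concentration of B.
[B] = 1.485 M

ICE: [A] = 3.0 − x, [B] = x.
Kc = x/(3.0 − x) = 0.98 ⇒ x = 0.98·3.0/(1 + 0.98) = 2.94/1.98 = 1.485.
[B] = x = 1.485 M.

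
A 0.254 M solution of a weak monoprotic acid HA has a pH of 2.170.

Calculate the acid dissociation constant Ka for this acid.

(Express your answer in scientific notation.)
K_a = 1.85e-04

[H⁺] = 10^(−pH) = 10^(−2.170) = 6.761e-03 M. For HA ⇌ H⁺ + A⁻, Ka = x²/(C − x) = (6.761e-03)²/(0.254 − 6.761e-03) = 1.85e-04.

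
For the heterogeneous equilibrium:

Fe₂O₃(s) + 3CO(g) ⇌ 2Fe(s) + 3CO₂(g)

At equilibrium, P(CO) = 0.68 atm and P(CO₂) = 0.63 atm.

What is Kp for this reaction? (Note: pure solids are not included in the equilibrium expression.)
K_p = 0.795

Solids (Fe₂O₃, Fe) are excluded.
Kp = P(CO₂)³/P(CO)³ = (0.63)³/(0.68)³ = 0.25/0.3144 = 0.795.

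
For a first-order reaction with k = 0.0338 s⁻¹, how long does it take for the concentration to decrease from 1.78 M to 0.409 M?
43.51 s

From ln[A] = ln[A]₀ - k·t: t = ln([A]₀/[A])/k = ln(1.78/0.409)/0.0338 = ln(4.3521)/0.0338 = 1.4707/0.0338 = 43.51 s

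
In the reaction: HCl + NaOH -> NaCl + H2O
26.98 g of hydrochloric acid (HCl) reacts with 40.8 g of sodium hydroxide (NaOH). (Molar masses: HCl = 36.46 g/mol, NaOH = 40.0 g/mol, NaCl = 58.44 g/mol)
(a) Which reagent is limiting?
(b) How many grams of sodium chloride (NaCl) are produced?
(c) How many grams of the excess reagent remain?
(a) HCl, (b) 43.24 g, (c) 11.2 g

Moles of HCl = 26.98 g ÷ 36.46 g/mol = 0.739989 mol
Moles of NaOH = 40.8 g ÷ 40.0 g/mol = 1.02 mol
Moles ÷ coefficient: HCl: 0.739989/1 = 0.74, NaOH: 1.02/1 = 1.02
(a) HCl has the smaller value, so HCl is the limiting reagent.
(b) Moles of NaCl = 0.739989 mol HCl × (1/1) = 0.739989 mol; mass = 0.739989 mol × 58.44 g/mol = 43.24 g
(c) NaOH consumed = 0.739989 × (1/1) = 0.739989 mol; remaining = 1.02 − 0.739989 = 0.280011 mol; mass = 0.280011 mol × 40.0 g/mol = 11.2 g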